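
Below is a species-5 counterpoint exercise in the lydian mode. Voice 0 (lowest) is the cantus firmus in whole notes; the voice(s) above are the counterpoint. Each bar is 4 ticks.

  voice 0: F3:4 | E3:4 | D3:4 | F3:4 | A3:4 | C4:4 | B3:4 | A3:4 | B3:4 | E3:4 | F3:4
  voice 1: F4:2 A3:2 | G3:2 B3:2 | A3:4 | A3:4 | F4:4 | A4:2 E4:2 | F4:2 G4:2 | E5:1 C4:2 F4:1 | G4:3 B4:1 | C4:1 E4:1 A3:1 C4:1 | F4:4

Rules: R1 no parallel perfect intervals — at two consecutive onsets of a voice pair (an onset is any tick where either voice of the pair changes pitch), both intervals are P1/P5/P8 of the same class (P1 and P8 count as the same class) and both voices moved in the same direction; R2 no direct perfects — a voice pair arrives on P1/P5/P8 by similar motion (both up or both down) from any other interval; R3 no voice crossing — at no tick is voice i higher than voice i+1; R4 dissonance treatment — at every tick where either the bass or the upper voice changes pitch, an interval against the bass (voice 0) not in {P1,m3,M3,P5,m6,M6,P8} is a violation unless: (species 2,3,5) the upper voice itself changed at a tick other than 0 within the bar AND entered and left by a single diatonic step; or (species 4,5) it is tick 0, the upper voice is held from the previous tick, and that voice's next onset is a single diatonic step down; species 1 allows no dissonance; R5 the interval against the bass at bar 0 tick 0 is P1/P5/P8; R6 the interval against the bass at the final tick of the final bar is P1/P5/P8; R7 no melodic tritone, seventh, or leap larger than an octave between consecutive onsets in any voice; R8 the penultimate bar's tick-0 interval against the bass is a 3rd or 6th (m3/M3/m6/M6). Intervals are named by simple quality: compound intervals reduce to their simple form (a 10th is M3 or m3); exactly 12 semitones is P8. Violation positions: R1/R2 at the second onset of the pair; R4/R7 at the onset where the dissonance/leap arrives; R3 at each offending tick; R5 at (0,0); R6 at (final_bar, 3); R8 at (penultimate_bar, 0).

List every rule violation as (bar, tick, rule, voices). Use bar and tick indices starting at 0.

(2, 0, R1, (0, 1))
(6, 0, R4, (0, 1))
(7, 1, R7, (1,))
(9, 0, R7, (1,))
(9, 2, R4, (0, 1))
(10, 0, R2, (0, 1))

bar 0: v0=F3 v1=F4 downbeat P8
bar 1: v0=E3 v1=G3 downbeat m3
bar 2: v0=D3 v1=A3 downbeat P5
bar 3: v0=F3 v1=A3 downbeat M3
bar 4: v0=A3 v1=F4 downbeat m6
bar 5: v0=C4 v1=A4 downbeat M6
bar 6: v0=B3 v1=F4 downbeat TT
bar 7: v0=A3 v1=E5 downbeat P5
bar 8: v0=B3 v1=G4 downbeat m6
bar 9: v0=E3 v1=C4 downbeat m6
bar 10: v0=F3 v1=F4 downbeat P8
  -> R1 @ bar 2 tick 0 v(0, 1): E3/B3 P5 -> D3/A3 P5 similar
  -> R4 @ bar 6 tick 0 v(0, 1): B3/F4 TT untreated
  -> R7 @ bar 7 tick 1 v(1,): E5->C4 leap 16st
  -> R7 @ bar 9 tick 0 v(1,): B4->C4 leap 11st
  -> R4 @ bar 9 tick 2 v(0, 1): E3/A3 P4 untreated
  -> R2 @ bar 10 tick 0 v(0, 1): E3/C4 m6 -> F3/F4 P8 similar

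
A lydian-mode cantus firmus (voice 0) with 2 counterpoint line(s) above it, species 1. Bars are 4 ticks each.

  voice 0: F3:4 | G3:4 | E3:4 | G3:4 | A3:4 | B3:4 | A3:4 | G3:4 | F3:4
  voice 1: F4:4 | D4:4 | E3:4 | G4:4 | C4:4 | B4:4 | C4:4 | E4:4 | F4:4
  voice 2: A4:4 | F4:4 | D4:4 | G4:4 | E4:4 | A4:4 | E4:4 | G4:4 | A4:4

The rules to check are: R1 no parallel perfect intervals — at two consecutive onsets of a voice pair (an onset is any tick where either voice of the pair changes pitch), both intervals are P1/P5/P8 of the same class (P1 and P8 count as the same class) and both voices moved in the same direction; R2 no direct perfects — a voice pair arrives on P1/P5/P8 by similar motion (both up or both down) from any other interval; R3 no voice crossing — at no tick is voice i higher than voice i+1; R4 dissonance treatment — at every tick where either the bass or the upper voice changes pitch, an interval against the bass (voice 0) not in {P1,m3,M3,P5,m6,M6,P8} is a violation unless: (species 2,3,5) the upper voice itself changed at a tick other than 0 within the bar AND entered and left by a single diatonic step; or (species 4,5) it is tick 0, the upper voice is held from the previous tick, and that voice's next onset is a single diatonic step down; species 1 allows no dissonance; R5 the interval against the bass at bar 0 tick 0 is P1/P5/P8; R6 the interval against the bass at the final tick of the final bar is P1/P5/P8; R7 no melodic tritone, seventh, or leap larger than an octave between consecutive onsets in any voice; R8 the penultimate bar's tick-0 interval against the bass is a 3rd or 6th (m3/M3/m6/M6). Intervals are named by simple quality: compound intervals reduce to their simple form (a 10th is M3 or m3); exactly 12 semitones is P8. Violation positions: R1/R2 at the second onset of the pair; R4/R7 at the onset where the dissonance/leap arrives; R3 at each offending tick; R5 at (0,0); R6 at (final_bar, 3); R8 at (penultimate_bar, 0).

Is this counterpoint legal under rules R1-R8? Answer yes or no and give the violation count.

bar 0: v0=F3 v1=F4 v2=A4 (M3)
bar 1: v0=G3 v1=D4 v2=F4 (m7)
bar 2: v0=E3 v1=E3 v2=D4 (m7)
bar 3: v0=G3 v1=G4 v2=G4 (P8)
bar 4: v0=A3 v1=C4 v2=E4 (P5)
bar 5: v0=B3 v1=B4 v2=A4 (m7)
bar 6: v0=A3 v1=C4 v2=E4 (P5)
bar 7: v0=G3 v1=E4 v2=G4 (P8)
bar 8: v0=F3 v1=F4 v2=A4 (M3)
  R5 @ bar0.0: opens on M3
  R4 @ bar1.0: G3/F4 m7 untreated
  R2 @ bar2.0: G3/D4 P5 -> E3/E3 P1 similar
  R4 @ bar2.0: E3/D4 m7 untreated
  R7 @ bar2.0: D4->E3 leap 10st
  R1 @ bar3.0: E3/E3 P1 -> G3/G4 P8 similar
  R2 @ bar3.0: E3/D4 m7 -> G3/G4 P8 similar
  R2 @ bar3.0: E3/D4 m7 -> G4/G4 P1 similar
  R7 @ bar3.0: E3->G4 leap 15st
  R2 @ bar5.0: A3/C4 m3 -> B3/B4 P8 similar
  R3 @ bar5.0: B4 above A4
  R4 @ bar5.0: B3/A4 m7 untreated
  R7 @ bar5.0: C4->B4 leap 11st
  R3 @ bar5.1: B4 above A4
  R3 @ bar5.2: B4 above A4
  R3 @ bar5.3: B4 above A4
  R2 @ bar6.0: B3/A4 m7 -> A3/E4 P5 similar
  R7 @ bar6.0: B4->C4 leap 11st
  R8 @ bar7.0: penult P8 not 3rd/6th
  R6 @ bar8.3: closes on M3

No (20 violations)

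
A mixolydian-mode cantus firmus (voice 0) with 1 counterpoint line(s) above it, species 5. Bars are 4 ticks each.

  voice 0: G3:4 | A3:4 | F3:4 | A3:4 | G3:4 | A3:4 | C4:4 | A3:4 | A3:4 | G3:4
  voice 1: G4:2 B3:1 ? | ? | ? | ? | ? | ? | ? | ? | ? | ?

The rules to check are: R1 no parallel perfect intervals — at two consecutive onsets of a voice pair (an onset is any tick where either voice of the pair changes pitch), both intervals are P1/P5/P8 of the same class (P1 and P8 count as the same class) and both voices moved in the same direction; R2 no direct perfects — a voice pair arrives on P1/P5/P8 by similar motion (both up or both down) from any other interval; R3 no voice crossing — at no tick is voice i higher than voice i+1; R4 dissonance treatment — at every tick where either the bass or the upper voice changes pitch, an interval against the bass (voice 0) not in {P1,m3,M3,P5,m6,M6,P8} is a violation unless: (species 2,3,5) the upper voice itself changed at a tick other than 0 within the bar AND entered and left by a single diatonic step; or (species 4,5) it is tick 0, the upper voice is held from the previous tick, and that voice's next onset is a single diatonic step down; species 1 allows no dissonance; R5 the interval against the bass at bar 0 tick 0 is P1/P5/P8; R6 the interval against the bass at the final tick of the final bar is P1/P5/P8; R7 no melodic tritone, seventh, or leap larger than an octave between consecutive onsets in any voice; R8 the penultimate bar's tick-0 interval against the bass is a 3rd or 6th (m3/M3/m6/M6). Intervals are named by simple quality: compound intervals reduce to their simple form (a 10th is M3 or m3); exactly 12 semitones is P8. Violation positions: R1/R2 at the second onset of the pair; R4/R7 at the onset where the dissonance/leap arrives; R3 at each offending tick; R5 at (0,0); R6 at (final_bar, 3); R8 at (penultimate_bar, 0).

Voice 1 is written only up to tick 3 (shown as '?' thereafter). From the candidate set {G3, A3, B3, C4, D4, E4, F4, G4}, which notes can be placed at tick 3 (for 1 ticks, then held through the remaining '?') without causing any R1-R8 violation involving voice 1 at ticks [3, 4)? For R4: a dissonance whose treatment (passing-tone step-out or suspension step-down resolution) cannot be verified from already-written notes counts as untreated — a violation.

G3: legal
A3: violates R4
B3: legal
C4: violates R4
D4: legal
E4: legal
F4: violates R4,R7
G4: legal

{B3, D4, E4, G3, G4}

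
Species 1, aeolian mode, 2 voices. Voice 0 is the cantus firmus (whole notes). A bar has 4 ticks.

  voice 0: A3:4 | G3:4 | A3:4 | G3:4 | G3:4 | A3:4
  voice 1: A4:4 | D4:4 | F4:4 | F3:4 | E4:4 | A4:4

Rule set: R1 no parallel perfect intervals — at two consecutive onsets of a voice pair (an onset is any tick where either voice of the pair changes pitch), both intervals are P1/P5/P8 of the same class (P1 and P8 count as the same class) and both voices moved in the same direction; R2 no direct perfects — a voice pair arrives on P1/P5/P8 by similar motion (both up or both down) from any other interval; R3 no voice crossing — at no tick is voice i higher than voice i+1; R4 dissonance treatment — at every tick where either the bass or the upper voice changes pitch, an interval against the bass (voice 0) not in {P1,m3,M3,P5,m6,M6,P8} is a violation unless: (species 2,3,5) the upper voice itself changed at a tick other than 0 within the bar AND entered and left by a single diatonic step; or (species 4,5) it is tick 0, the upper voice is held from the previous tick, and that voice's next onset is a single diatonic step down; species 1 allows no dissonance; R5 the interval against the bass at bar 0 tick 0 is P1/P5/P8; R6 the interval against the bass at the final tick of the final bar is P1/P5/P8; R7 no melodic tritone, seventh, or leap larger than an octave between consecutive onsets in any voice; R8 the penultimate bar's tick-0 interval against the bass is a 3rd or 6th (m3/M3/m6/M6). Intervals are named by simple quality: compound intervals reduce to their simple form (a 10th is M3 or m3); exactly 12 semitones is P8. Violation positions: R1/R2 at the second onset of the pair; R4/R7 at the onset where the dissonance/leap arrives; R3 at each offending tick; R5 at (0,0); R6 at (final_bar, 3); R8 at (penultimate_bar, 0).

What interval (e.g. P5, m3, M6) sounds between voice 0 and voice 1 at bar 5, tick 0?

P8

voice 0=A3 voice 1=A4 -> P8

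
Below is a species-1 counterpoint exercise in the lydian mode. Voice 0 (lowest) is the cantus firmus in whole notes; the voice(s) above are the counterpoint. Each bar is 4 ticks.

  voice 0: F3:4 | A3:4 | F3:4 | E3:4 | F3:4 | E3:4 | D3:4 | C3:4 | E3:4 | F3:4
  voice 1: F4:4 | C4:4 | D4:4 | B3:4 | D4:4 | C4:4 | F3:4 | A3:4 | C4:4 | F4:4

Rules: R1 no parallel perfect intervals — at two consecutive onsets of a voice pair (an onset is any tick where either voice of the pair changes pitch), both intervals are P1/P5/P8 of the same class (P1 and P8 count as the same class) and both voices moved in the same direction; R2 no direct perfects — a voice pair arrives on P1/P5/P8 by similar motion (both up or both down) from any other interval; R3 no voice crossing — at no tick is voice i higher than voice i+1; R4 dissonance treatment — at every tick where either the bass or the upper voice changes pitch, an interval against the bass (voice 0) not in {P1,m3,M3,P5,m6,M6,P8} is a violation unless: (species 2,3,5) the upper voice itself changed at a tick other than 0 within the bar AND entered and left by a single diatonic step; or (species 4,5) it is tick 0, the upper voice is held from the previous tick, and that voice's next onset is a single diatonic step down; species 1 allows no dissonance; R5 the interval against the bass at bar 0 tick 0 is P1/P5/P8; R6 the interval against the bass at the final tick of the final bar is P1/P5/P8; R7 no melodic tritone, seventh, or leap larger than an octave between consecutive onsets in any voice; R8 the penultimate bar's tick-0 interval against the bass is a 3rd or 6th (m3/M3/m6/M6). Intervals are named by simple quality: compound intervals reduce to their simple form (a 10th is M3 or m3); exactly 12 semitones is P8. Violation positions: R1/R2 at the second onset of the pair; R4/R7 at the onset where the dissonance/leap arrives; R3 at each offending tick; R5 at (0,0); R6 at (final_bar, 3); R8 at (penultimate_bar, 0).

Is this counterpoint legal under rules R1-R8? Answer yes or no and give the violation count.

No (2 violations)

bar 0: v0=F3 v1=F4 (P8)
bar 1: v0=A3 v1=C4 (m3)
bar 2: v0=F3 v1=D4 (M6)
bar 3: v0=E3 v1=B3 (P5)
bar 4: v0=F3 v1=D4 (M6)
bar 5: v0=E3 v1=C4 (m6)
bar 6: v0=D3 v1=F3 (m3)
bar 7: v0=C3 v1=A3 (M6)
bar 8: v0=E3 v1=C4 (m6)
bar 9: v0=F3 v1=F4 (P8)
  R2 @ bar3.0: F3/D4 M6 -> E3/B3 P5 similar
  R2 @ bar9.0: E3/C4 m6 -> F3/F4 P8 similar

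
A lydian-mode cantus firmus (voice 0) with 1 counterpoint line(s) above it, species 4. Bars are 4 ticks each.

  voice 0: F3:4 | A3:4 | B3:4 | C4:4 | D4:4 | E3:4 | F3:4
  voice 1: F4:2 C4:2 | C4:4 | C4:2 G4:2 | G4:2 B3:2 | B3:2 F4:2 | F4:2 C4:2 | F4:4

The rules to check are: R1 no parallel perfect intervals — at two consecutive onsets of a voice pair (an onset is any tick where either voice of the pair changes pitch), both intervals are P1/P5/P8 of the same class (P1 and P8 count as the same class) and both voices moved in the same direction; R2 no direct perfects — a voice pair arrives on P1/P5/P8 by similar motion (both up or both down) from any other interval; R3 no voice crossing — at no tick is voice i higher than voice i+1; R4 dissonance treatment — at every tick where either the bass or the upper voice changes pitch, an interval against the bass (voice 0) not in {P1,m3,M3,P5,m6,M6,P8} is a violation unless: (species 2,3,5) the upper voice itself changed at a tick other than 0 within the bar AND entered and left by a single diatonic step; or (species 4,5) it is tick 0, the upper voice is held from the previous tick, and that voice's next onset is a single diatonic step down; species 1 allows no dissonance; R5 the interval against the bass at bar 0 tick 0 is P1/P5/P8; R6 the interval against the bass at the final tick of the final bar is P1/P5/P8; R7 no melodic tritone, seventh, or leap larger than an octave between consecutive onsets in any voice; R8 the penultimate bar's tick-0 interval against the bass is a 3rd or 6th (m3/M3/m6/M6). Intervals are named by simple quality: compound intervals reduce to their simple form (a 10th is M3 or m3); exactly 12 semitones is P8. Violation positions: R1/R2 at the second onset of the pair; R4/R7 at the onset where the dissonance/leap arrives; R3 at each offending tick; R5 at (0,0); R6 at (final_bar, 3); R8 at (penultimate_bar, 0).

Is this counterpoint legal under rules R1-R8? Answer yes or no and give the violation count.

No (11 violations)

bar 0: v0=F3 v1=F4 (P8)
bar 1: v0=A3 v1=C4 (m3)
bar 2: v0=B3 v1=C4 (m2)
bar 3: v0=C4 v1=G4 (P5)
bar 4: v0=D4 v1=B3 (m3)
bar 5: v0=E3 v1=F4 (m2)
bar 6: v0=F3 v1=F4 (P8)
  R4 @ bar2.0: B3/C4 m2 untreated
  R3 @ bar3.2: C4 above B3
  R4 @ bar3.2: C4/B3 m2 untreated
  R3 @ bar3.3: C4 above B3
  R3 @ bar4.0: D4 above B3
  R3 @ bar4.1: D4 above B3
  R7 @ bar4.2: B3->F4 leap 6st
  R4 @ bar5.0: E3/F4 m2 untreated
  R7 @ bar5.0: D4->E3 leap 10st
  R8 @ bar5.0: penult m2 not 3rd/6th
  R2 @ bar6.0: E3/C4 m6 -> F3/F4 P8 similar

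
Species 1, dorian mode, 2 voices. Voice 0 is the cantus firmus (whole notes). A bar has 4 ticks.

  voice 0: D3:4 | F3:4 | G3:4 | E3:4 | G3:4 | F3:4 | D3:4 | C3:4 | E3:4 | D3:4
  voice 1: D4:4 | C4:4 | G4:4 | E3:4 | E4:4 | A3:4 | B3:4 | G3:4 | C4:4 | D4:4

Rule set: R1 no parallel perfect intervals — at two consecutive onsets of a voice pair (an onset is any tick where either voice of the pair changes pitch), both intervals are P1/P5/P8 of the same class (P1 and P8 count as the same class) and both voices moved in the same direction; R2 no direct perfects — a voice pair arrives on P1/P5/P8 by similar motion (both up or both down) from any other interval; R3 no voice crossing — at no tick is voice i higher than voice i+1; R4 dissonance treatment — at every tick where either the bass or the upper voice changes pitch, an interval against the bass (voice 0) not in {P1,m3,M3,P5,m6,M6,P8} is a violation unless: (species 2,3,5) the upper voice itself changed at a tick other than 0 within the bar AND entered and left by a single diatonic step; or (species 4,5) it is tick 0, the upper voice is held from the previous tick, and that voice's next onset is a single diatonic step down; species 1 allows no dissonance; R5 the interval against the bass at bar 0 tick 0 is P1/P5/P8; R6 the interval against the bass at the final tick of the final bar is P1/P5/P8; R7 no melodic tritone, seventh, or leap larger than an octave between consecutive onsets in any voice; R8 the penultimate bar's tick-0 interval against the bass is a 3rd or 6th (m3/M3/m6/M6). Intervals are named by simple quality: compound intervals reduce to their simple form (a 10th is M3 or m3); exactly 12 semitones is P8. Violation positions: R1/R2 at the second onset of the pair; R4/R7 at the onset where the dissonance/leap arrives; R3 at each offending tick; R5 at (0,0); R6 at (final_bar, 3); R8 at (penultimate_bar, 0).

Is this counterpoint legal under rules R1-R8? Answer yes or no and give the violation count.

No (4 violations)

bar 0: v0=D3 v1=D4 (P8)
bar 1: v0=F3 v1=C4 (P5)
bar 2: v0=G3 v1=G4 (P8)
bar 3: v0=E3 v1=E3 (P1)
bar 4: v0=G3 v1=E4 (M6)
bar 5: v0=F3 v1=A3 (M3)
bar 6: v0=D3 v1=B3 (M6)
bar 7: v0=C3 v1=G3 (P5)
bar 8: v0=E3 v1=C4 (m6)
bar 9: v0=D3 v1=D4 (P8)
  R2 @ bar2.0: F3/C4 P5 -> G3/G4 P8 similar
  R1 @ bar3.0: G3/G4 P8 -> E3/E3 P1 similar
  R7 @ bar3.0: G4->E3 leap 15st
  R2 @ bar7.0: D3/B3 M6 -> C3/G3 P5 similar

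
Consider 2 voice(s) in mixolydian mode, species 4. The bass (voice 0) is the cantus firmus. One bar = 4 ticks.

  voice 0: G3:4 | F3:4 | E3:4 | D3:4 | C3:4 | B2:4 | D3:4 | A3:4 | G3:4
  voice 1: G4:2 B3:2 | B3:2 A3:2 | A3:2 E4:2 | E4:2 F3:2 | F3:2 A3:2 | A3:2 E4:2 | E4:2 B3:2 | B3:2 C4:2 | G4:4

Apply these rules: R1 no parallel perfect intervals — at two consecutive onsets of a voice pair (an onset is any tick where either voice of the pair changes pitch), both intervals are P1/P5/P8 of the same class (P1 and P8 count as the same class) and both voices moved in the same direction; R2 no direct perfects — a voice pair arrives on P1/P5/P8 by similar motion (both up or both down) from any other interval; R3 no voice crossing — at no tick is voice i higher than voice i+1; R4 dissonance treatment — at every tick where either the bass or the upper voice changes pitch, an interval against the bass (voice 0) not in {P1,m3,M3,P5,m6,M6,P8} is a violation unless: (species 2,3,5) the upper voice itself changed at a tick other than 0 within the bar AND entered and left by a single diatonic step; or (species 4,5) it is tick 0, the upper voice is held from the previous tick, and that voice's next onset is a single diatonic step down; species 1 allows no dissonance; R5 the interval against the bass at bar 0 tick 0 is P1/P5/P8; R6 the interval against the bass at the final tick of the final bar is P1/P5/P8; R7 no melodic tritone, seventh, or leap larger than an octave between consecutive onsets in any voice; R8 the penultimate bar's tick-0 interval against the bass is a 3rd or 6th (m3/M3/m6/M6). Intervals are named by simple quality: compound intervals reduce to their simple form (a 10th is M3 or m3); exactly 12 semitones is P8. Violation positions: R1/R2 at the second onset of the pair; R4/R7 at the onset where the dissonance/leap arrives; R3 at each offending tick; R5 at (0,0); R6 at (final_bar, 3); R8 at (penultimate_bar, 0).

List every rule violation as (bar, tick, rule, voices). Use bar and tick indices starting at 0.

(2, 0, R4, (0, 1))
(3, 0, R4, (0, 1))
(3, 2, R7, (1,))
(4, 0, R4, (0, 1))
(5, 0, R4, (0, 1))
(5, 2, R4, (0, 1))
(6, 0, R4, (0, 1))
(7, 0, R4, (0, 1))
(7, 0, R8, (0, 1))

bar 0: v0=G3 v1=G4 downbeat P8
bar 1: v0=F3 v1=B3 downbeat TT
bar 2: v0=E3 v1=A3 downbeat P4
bar 3: v0=D3 v1=E4 downbeat M2
bar 4: v0=C3 v1=F3 downbeat P4
bar 5: v0=B2 v1=A3 downbeat m7
bar 6: v0=D3 v1=E4 downbeat M2
bar 7: v0=A3 v1=B3 downbeat M2
bar 8: v0=G3 v1=G4 downbeat P8
  -> R4 @ bar 2 tick 0 v(0, 1): E3/A3 P4 untreated
  -> R4 @ bar 3 tick 0 v(0, 1): D3/E4 M2 untreated
  -> R7 @ bar 3 tick 2 v(1,): E4->F3 leap 11st
  -> R4 @ bar 4 tick 0 v(0, 1): C3/F3 P4 untreated
  -> R4 @ bar 5 tick 0 v(0, 1): B2/A3 m7 untreated
  -> R4 @ bar 5 tick 2 v(0, 1): B2/E4 P4 untreated
  -> R4 @ bar 6 tick 0 v(0, 1): D3/E4 M2 untreated
  -> R4 @ bar 7 tick 0 v(0, 1): A3/B3 M2 untreated
  -> R8 @ bar 7 tick 0 v(0, 1): penult M2 not 3rd/6th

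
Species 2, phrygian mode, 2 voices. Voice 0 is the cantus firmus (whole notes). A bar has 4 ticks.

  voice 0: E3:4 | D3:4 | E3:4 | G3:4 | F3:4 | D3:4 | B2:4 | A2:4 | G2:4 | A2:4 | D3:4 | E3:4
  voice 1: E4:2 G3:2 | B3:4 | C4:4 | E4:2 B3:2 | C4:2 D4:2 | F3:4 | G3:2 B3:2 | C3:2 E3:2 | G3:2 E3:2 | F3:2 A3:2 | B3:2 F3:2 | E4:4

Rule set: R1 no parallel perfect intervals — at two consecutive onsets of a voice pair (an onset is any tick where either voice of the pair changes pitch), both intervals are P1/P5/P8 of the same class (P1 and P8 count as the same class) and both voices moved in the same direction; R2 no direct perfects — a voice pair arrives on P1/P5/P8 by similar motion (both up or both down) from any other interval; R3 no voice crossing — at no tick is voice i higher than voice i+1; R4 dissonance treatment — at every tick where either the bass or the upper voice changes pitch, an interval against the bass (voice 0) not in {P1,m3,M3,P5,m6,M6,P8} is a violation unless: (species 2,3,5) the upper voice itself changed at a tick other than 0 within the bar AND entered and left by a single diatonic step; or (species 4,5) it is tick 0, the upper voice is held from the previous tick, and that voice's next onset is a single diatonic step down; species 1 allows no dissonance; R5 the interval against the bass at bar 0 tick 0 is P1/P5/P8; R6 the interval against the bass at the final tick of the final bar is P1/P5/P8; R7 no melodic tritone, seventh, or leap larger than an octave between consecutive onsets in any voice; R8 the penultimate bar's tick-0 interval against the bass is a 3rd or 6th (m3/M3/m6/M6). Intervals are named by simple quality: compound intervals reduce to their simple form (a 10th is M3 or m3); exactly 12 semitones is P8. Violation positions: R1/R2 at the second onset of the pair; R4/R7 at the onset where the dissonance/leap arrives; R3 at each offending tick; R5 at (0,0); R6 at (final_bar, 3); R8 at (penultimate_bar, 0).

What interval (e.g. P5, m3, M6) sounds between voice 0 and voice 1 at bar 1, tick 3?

M6

voice 0=D3 voice 1=B3 -> M6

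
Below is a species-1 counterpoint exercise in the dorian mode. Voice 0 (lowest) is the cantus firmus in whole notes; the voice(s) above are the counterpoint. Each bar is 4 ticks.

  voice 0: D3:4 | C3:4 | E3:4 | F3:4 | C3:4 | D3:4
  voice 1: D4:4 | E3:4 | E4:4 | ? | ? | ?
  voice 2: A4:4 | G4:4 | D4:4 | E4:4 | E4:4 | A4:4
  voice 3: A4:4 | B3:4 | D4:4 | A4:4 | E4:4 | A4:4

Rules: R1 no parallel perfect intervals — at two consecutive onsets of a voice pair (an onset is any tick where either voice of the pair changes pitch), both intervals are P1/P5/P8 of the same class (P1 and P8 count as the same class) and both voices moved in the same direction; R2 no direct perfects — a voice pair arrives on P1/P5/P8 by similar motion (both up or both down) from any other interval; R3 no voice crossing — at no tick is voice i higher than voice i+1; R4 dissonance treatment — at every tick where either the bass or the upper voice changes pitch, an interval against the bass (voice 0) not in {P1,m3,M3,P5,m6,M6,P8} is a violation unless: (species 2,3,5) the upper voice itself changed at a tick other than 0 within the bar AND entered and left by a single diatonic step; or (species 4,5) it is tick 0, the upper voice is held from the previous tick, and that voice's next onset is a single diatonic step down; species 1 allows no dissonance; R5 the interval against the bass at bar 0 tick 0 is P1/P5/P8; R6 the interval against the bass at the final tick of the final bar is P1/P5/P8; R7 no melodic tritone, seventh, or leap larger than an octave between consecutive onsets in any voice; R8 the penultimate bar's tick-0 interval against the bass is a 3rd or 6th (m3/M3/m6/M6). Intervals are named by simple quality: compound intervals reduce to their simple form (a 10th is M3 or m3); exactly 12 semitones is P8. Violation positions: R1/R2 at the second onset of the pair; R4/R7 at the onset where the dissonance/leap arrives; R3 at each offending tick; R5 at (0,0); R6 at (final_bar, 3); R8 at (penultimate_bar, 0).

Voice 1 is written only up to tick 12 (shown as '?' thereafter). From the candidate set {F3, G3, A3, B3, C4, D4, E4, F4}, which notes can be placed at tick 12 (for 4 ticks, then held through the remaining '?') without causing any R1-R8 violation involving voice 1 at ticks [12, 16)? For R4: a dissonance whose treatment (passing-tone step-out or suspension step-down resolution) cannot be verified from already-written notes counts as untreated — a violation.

F3: violates R7
G3: violates R4
A3: legal
B3: violates R4
C4: legal
D4: legal
E4: violates R4
F4: violates R1,R3

{A3, C4, D4}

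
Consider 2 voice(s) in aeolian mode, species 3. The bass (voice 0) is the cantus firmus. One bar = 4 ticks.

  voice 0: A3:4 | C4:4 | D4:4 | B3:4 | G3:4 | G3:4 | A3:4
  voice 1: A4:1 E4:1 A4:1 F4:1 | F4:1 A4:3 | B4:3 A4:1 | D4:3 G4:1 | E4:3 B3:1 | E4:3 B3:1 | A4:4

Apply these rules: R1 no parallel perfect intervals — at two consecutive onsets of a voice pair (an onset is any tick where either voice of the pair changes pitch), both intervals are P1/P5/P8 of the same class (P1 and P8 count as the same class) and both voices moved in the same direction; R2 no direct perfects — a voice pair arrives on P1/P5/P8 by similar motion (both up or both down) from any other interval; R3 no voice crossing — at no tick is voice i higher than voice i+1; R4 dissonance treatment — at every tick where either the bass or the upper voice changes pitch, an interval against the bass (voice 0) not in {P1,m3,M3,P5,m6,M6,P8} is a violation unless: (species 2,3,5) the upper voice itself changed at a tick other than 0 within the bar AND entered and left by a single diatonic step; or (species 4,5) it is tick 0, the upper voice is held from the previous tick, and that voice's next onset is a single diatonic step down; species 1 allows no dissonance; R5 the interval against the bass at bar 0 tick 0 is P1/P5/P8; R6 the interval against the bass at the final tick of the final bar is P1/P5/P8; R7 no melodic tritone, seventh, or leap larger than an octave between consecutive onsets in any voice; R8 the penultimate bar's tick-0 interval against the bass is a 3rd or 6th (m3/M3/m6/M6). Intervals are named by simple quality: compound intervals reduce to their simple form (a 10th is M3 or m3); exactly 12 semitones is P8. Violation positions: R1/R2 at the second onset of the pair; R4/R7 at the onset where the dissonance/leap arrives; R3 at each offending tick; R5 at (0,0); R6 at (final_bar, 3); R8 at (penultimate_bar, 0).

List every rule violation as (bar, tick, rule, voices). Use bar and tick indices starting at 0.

(1, 0, R4, (0, 1))
(6, 0, R2, (0, 1))
(6, 0, R7, (1,))

bar 0: v0=A3 v1=A4 downbeat P8
bar 1: v0=C4 v1=F4 downbeat P4
bar 2: v0=D4 v1=B4 downbeat M6
bar 3: v0=B3 v1=D4 downbeat m3
bar 4: v0=G3 v1=E4 downbeat M6
bar 5: v0=G3 v1=E4 downbeat M6
bar 6: v0=A3 v1=A4 downbeat P8
  -> R4 @ bar 1 tick 0 v(0, 1): C4/F4 P4 untreated
  -> R2 @ bar 6 tick 0 v(0, 1): G3/B3 M3 -> A3/A4 P8 similar
  -> R7 @ bar 6 tick 0 v(1,): B3->A4 leap 10st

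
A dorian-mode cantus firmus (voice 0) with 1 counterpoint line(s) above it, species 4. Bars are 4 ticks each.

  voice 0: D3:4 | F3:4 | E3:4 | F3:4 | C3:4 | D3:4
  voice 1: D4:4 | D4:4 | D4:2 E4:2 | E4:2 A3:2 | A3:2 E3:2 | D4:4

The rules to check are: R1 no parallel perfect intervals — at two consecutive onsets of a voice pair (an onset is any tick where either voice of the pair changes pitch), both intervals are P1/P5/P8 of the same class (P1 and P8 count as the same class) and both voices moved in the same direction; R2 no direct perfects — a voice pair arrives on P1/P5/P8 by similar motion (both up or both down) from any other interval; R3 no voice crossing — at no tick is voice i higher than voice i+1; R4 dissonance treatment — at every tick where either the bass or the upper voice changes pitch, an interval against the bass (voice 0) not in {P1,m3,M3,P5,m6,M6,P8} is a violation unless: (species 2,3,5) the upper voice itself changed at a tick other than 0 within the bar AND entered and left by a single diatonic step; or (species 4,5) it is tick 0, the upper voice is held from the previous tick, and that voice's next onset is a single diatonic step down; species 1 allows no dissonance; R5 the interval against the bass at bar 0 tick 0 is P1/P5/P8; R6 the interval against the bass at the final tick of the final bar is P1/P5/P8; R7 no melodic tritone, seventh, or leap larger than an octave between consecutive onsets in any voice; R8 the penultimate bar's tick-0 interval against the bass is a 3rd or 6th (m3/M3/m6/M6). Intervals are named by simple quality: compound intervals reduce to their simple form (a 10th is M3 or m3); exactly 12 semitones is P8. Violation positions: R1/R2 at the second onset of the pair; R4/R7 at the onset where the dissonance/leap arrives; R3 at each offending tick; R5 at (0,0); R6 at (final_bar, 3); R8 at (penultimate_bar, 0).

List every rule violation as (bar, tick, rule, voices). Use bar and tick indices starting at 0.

bar 0: v0=D3 v1=D4 downbeat P8
bar 1: v0=F3 v1=D4 downbeat M6
bar 2: v0=E3 v1=D4 downbeat m7
bar 3: v0=F3 v1=E4 downbeat M7
bar 4: v0=C3 v1=A3 downbeat M6
bar 5: v0=D3 v1=D4 downbeat P8
  -> R4 @ bar 2 tick 0 v(0, 1): E3/D4 m7 untreated
  -> R4 @ bar 3 tick 0 v(0, 1): F3/E4 M7 untreated
  -> R2 @ bar 5 tick 0 v(0, 1): C3/E3 M3 -> D3/D4 P8 similar
  -> R7 @ bar 5 tick 0 v(1,): E3->D4 leap 10st

(2, 0, R4, (0, 1))
(3, 0, R4, (0, 1))
(5, 0, R2, (0, 1))
(5, 0, R7, (1,))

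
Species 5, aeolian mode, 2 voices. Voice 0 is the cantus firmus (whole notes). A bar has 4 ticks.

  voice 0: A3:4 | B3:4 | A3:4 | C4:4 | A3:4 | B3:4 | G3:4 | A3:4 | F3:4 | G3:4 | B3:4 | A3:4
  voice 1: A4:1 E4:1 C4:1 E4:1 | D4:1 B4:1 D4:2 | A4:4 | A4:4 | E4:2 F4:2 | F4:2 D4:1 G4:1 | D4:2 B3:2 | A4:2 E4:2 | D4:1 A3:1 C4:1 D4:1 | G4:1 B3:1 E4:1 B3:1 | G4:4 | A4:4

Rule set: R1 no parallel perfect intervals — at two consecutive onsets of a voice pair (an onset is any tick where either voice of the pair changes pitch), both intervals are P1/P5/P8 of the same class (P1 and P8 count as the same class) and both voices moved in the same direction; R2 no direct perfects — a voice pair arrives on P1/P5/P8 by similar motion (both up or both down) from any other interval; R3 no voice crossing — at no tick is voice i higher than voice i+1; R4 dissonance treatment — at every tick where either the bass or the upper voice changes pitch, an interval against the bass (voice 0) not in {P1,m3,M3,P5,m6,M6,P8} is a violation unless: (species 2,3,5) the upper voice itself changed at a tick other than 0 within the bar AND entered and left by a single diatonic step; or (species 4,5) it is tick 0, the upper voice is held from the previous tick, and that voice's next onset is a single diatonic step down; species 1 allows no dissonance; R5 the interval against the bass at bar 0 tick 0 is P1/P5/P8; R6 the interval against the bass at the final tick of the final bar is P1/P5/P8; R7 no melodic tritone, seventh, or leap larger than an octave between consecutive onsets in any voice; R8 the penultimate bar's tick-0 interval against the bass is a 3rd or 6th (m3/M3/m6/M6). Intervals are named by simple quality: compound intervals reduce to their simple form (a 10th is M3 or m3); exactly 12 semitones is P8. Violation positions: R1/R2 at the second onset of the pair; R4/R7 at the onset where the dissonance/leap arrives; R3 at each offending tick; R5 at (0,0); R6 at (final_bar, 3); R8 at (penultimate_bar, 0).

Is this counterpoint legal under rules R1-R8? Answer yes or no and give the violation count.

No (6 violations)

bar 0: v0=A3 v1=A4 (P8)
bar 1: v0=B3 v1=D4 (m3)
bar 2: v0=A3 v1=A4 (P8)
bar 3: v0=C4 v1=A4 (M6)
bar 4: v0=A3 v1=E4 (P5)
bar 5: v0=B3 v1=F4 (TT)
bar 6: v0=G3 v1=D4 (P5)
bar 7: v0=A3 v1=A4 (P8)
bar 8: v0=F3 v1=D4 (M6)
bar 9: v0=G3 v1=G4 (P8)
bar 10: v0=B3 v1=G4 (m6)
bar 11: v0=A3 v1=A4 (P8)
  R2 @ bar4.0: C4/A4 M6 -> A3/E4 P5 similar
  R4 @ bar5.0: B3/F4 TT untreated
  R2 @ bar6.0: B3/G4 m6 -> G3/D4 P5 similar
  R2 @ bar7.0: G3/B3 M3 -> A3/A4 P8 similar
  R7 @ bar7.0: B3->A4 leap 10st
  R2 @ bar9.0: F3/D4 M6 -> G3/G4 P8 similar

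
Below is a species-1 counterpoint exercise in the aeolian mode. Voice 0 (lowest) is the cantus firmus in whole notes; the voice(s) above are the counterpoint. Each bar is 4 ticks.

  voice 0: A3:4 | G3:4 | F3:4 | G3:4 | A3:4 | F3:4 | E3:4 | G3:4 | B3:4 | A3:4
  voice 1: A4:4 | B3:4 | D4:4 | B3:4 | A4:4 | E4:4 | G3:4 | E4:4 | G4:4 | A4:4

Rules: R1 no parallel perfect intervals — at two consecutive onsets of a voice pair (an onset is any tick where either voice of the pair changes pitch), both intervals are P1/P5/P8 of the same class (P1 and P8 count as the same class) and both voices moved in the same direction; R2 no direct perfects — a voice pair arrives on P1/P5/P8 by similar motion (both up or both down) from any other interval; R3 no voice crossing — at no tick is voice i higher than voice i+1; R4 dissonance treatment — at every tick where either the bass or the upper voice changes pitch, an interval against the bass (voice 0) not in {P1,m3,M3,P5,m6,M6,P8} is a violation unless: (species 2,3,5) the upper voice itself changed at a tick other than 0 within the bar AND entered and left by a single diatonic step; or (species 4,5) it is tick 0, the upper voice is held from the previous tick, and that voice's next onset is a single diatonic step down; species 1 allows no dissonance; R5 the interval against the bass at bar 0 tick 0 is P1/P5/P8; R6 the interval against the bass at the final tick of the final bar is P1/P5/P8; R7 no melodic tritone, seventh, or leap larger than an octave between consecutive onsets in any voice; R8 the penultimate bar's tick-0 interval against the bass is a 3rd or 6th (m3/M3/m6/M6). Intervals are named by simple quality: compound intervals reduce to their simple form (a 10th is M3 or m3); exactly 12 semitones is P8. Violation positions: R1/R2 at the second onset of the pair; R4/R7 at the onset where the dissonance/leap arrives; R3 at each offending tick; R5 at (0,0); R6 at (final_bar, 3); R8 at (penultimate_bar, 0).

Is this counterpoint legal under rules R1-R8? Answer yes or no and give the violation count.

No (4 violations)

bar 0: v0=A3 v1=A4 (P8)
bar 1: v0=G3 v1=B3 (M3)
bar 2: v0=F3 v1=D4 (M6)
bar 3: v0=G3 v1=B3 (M3)
bar 4: v0=A3 v1=A4 (P8)
bar 5: v0=F3 v1=E4 (M7)
bar 6: v0=E3 v1=G3 (m3)
bar 7: v0=G3 v1=E4 (M6)
bar 8: v0=B3 v1=G4 (m6)
bar 9: v0=A3 v1=A4 (P8)
  R7 @ bar1.0: A4->B3 leap 10st
  R2 @ bar4.0: G3/B3 M3 -> A3/A4 P8 similar
  R7 @ bar4.0: B3->A4 leap 10st
  R4 @ bar5.0: F3/E4 M7 untreated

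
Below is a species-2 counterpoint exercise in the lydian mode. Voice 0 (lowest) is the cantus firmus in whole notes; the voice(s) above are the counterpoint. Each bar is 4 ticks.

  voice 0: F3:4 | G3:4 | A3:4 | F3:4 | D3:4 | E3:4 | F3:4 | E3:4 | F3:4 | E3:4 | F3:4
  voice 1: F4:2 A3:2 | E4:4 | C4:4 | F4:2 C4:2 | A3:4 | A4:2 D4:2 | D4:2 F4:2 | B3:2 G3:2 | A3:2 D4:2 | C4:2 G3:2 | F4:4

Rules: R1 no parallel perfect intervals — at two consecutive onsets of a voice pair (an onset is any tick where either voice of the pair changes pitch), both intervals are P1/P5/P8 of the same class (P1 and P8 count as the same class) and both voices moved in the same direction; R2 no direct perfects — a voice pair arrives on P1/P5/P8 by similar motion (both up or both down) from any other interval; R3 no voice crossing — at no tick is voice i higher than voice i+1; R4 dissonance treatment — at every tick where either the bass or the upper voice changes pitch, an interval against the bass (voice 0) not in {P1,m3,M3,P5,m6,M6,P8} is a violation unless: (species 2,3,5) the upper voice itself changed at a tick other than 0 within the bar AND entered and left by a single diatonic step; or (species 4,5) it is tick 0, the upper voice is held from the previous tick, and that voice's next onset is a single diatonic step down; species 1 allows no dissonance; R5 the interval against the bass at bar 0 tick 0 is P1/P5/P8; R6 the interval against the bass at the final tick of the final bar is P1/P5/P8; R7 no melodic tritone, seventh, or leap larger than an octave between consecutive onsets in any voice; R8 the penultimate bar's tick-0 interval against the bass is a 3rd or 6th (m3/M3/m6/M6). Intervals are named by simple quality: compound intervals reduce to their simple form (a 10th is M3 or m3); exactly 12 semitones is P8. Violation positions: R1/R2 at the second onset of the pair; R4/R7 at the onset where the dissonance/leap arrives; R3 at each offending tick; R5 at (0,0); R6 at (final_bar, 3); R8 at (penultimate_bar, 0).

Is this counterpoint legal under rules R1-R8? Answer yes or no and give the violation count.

bar 0: v0=F3 v1=F4 (P8)
bar 1: v0=G3 v1=E4 (M6)
bar 2: v0=A3 v1=C4 (m3)
bar 3: v0=F3 v1=F4 (P8)
bar 4: v0=D3 v1=A3 (P5)
bar 5: v0=E3 v1=A4 (P4)
bar 6: v0=F3 v1=D4 (M6)
bar 7: v0=E3 v1=B3 (P5)
bar 8: v0=F3 v1=A3 (M3)
bar 9: v0=E3 v1=C4 (m6)
bar 10: v0=F3 v1=F4 (P8)
  R1 @ bar4.0: F3/C4 P5 -> D3/A3 P5 similar
  R4 @ bar5.0: E3/A4 P4 untreated
  R4 @ bar5.2: E3/D4 m7 untreated
  R2 @ bar7.0: F3/F4 P8 -> E3/B3 P5 similar
  R7 @ bar7.0: F4->B3 leap 6st
  R2 @ bar10.0: E3/G3 m3 -> F3/F4 P8 similar
  R7 @ bar10.0: G3->F4 leap 10st

No (7 violations)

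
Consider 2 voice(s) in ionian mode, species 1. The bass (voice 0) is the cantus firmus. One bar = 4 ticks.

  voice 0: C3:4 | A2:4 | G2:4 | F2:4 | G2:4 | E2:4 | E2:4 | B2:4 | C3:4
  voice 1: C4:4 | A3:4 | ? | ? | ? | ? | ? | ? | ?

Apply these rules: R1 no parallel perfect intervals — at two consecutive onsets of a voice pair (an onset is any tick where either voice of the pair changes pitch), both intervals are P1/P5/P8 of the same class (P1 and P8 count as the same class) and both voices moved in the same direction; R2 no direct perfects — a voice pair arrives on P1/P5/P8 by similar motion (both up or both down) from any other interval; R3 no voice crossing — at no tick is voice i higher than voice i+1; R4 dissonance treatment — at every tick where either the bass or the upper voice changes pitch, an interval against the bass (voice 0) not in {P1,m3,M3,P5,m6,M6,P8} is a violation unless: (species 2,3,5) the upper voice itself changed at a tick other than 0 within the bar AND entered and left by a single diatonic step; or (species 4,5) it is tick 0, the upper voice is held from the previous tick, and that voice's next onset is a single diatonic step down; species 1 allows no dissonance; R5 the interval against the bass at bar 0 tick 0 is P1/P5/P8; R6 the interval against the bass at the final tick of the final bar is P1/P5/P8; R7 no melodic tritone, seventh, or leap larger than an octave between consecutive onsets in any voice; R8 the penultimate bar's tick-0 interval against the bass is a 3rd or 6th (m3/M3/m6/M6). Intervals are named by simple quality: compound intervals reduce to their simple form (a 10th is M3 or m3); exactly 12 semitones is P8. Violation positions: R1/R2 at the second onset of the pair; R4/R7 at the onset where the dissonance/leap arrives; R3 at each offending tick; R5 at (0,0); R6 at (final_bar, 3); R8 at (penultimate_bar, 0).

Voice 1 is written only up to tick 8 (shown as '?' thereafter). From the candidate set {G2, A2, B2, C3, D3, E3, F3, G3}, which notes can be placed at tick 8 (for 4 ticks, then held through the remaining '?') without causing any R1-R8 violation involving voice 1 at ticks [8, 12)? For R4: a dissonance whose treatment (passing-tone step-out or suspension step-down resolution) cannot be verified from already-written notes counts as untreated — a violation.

{E3}

G2: violates R1,R7
A2: violates R4
B2: violates R7
C3: violates R4
D3: violates R2
E3: legal
F3: violates R4
G3: violates R1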